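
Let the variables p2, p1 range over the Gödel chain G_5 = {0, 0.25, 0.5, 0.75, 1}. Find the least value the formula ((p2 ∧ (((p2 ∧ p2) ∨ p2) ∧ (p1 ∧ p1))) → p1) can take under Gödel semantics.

Every assignment gives 1. For instance at p2 = 0, p1 = 0:
  (p2 ∧ p2) = min(0, 0) = 0
  ((p2 ∧ p2) ∨ p2) = max(0, 0) = 0
  (p1 ∧ p1) = min(0, 0) = 0
  (((p2 ∧ p2) ∨ p2) ∧ (p1 ∧ p1)) = min(0, 0) = 0
  (p2 ∧ (((p2 ∧ p2) ∨ p2) ∧ (p1 ∧ p1))) = min(0, 0) = 0
  ((p2 ∧ (((p2 ∧ p2) ∨ p2) ∧ (p1 ∧ p1))) → p1): 0 ≤ 0, so result = 1
All 25 assignments give value 1 — the formula is a G_5-tautology.

1.00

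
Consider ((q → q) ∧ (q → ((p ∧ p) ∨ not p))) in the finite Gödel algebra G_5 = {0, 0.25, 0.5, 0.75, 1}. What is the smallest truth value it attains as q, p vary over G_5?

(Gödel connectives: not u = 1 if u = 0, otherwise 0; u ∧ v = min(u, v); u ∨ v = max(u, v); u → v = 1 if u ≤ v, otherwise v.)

0.25

The minimum is attained at q = 0.5, p = 0.25:
  (q → q): 0.5 ≤ 0.5, so result = 1
  (p ∧ p) = min(0.25, 0.25) = 0.25
  not p: Gödel ¬ of 0.25 = 0 (operand ≠ 0)
  ((p ∧ p) ∨ not p) = max(0.25, 0) = 0.25
  (q → ((p ∧ p) ∨ not p)): 0.5 > 0.25, so result = 0.25
  ((q → q) ∧ (q → ((p ∧ p) ∨ not p))) = min(1, 0.25) = 0.25
Checking all 25 assignments confirms none give a value below 0.25.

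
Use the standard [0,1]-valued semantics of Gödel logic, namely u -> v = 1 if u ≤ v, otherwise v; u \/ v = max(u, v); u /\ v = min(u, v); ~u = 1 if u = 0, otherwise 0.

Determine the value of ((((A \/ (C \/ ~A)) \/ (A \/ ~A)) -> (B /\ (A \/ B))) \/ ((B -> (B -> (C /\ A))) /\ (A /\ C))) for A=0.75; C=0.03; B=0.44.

0.44

~A: Gödel ¬ of 0.75 = 0 (operand ≠ 0)
(C \/ ~A) = max(0.03, 0) = 0.03
(A \/ (C \/ ~A)) = max(0.75, 0.03) = 0.75
~A: Gödel ¬ of 0.75 = 0 (operand ≠ 0)
(A \/ ~A) = max(0.75, 0) = 0.75
((A \/ (C \/ ~A)) \/ (A \/ ~A)) = max(0.75, 0.75) = 0.75
(A \/ B) = max(0.75, 0.44) = 0.75
(B /\ (A \/ B)) = min(0.44, 0.75) = 0.44
(((A \/ (C \/ ~A)) \/ (A \/ ~A)) -> (B /\ (A \/ B))): 0.75 > 0.44, so result = 0.44
(C /\ A) = min(0.03, 0.75) = 0.03
(B -> (C /\ A)): 0.44 > 0.03, so result = 0.03
(B -> (B -> (C /\ A))): 0.44 > 0.03, so result = 0.03
(A /\ C) = min(0.75, 0.03) = 0.03
((B -> (B -> (C /\ A))) /\ (A /\ C)) = min(0.03, 0.03) = 0.03
((((A \/ (C \/ ~A)) \/ (A \/ ~A)) -> (B /\ (A \/ B))) \/ ((B -> (B -> (C /\ A))) /\ (A /\ C))) = max(0.44, 0.03) = 0.44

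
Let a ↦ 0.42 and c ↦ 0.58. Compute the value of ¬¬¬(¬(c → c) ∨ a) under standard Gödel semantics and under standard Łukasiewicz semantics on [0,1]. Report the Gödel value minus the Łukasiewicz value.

-0.58

Gödel evaluation:
  (c → c): 0.58 ≤ 0.58, so result = 1
  ¬(c → c): Gödel ¬ of 1 = 0 (operand ≠ 0)
  (¬(c → c) ∨ a) = max(0, 0.42) = 0.42
  ¬(¬(c → c) ∨ a): Gödel ¬ of 0.42 = 0 (operand ≠ 0)
  ¬¬(¬(c → c) ∨ a): Gödel ¬ of 0 = 1 (operand is 0)
  ¬¬¬(¬(c → c) ∨ a): Gödel ¬ of 1 = 0 (operand ≠ 0)
  Gödel value = 0
Łukasiewicz evaluation:
  (c → c): min(1, 1 − 0.58 + 0.58) = 1
  ¬(c → c): Łukasiewicz ¬ gives 1 − 1 = 0
  (¬(c → c) ∨ a) = max(0, 0.42) = 0.42
  ¬(¬(c → c) ∨ a): Łukasiewicz ¬ gives 1 − 0.42 = 0.58
  ¬¬(¬(c → c) ∨ a): Łukasiewicz ¬ gives 1 − 0.58 = 0.42
  ¬¬¬(¬(c → c) ∨ a): Łukasiewicz ¬ gives 1 − 0.42 = 0.58
  Łukasiewicz value = 0.58
Difference: 0 − 0.58 = -0.58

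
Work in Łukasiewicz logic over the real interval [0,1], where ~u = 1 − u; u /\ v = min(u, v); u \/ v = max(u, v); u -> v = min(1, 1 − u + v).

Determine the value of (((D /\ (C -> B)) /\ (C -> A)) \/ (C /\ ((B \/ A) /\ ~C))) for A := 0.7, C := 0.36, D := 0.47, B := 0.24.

0.47

(C -> B): min(1, 1 − 0.36 + 0.24) = 0.88
(D /\ (C -> B)) = min(0.47, 0.88) = 0.47
(C -> A): min(1, 1 − 0.36 + 0.7) = 1
((D /\ (C -> B)) /\ (C -> A)) = min(0.47, 1) = 0.47
(B \/ A) = max(0.24, 0.7) = 0.7
~C: Łukasiewicz ¬ gives 1 − 0.36 = 0.64
((B \/ A) /\ ~C) = min(0.7, 0.64) = 0.64
(C /\ ((B \/ A) /\ ~C)) = min(0.36, 0.64) = 0.36
(((D /\ (C -> B)) /\ (C -> A)) \/ (C /\ ((B \/ A) /\ ~C))) = max(0.47, 0.36) = 0.47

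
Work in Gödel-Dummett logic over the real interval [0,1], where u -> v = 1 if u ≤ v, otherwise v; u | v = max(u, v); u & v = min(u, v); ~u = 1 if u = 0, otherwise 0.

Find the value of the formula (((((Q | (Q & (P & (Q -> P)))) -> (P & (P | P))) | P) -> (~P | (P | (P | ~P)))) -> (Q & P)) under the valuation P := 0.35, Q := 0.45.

0.35

(Q -> P): 0.45 > 0.35, so result = 0.35
(P & (Q -> P)) = min(0.35, 0.35) = 0.35
(Q & (P & (Q -> P))) = min(0.45, 0.35) = 0.35
(Q | (Q & (P & (Q -> P)))) = max(0.45, 0.35) = 0.45
(P | P) = max(0.35, 0.35) = 0.35
(P & (P | P)) = min(0.35, 0.35) = 0.35
((Q | (Q & (P & (Q -> P)))) -> (P & (P | P))): 0.45 > 0.35, so result = 0.35
(((Q | (Q & (P & (Q -> P)))) -> (P & (P | P))) | P) = max(0.35, 0.35) = 0.35
~P: Gödel ¬ of 0.35 = 0 (operand ≠ 0)
~P: Gödel ¬ of 0.35 = 0 (operand ≠ 0)
(P | ~P) = max(0.35, 0) = 0.35
(P | (P | ~P)) = max(0.35, 0.35) = 0.35
(~P | (P | (P | ~P))) = max(0, 0.35) = 0.35
((((Q | (Q & (P & (Q -> P)))) -> (P & (P | P))) | P) -> (~P | (P | (P | ~P)))): 0.35 ≤ 0.35, so result = 1
(Q & P) = min(0.45, 0.35) = 0.35
(((((Q | (Q & (P & (Q -> P)))) -> (P & (P | P))) | P) -> (~P | (P | (P | ~P)))) -> (Q & P)): 1 > 0.35, so result = 0.35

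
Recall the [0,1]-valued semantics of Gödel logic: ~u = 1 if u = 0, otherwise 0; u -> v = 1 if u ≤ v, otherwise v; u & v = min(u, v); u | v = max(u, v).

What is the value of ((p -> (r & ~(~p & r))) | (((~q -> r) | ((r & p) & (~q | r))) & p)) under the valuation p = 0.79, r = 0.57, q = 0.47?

~p: Gödel ¬ of 0.79 = 0 (operand ≠ 0)
(~p & r) = min(0, 0.57) = 0
~(~p & r): Gödel ¬ of 0 = 1 (operand is 0)
(r & ~(~p & r)) = min(0.57, 1) = 0.57
(p -> (r & ~(~p & r))): 0.79 > 0.57, so result = 0.57
~q: Gödel ¬ of 0.47 = 0 (operand ≠ 0)
(~q -> r): 0 ≤ 0.57, so result = 1
(r & p) = min(0.57, 0.79) = 0.57
~q: Gödel ¬ of 0.47 = 0 (operand ≠ 0)
(~q | r) = max(0, 0.57) = 0.57
((r & p) & (~q | r)) = min(0.57, 0.57) = 0.57
((~q -> r) | ((r & p) & (~q | r))) = max(1, 0.57) = 1
(((~q -> r) | ((r & p) & (~q | r))) & p) = min(1, 0.79) = 0.79
((p -> (r & ~(~p & r))) | (((~q -> r) | ((r & p) & (~q | r))) & p)) = max(0.57, 0.79) = 0.79

0.79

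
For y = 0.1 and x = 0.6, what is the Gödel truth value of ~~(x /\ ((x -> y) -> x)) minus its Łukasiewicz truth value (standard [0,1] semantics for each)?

0.40

Gödel evaluation:
  (x -> y): 0.6 > 0.1, so result = 0.1
  ((x -> y) -> x): 0.1 ≤ 0.6, so result = 1
  (x /\ ((x -> y) -> x)) = min(0.6, 1) = 0.6
  ~(x /\ ((x -> y) -> x)): Gödel ¬ of 0.6 = 0 (operand ≠ 0)
  ~~(x /\ ((x -> y) -> x)): Gödel ¬ of 0 = 1 (operand is 0)
  Gödel value = 1
Łukasiewicz evaluation:
  (x -> y): min(1, 1 − 0.6 + 0.1) = 0.5
  ((x -> y) -> x): min(1, 1 − 0.5 + 0.6) = 1
  (x /\ ((x -> y) -> x)) = min(0.6, 1) = 0.6
  ~(x /\ ((x -> y) -> x)): Łukasiewicz ¬ gives 1 − 0.6 = 0.4
  ~~(x /\ ((x -> y) -> x)): Łukasiewicz ¬ gives 1 − 0.4 = 0.6
  Łukasiewicz value = 0.6
Difference: 1 − 0.6 = 0.40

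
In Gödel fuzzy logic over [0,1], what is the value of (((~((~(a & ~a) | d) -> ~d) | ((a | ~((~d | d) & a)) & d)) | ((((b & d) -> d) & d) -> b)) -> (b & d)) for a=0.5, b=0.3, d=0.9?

0.30

~a: Gödel ¬ of 0.5 = 0 (operand ≠ 0)
(a & ~a) = min(0.5, 0) = 0
~(a & ~a): Gödel ¬ of 0 = 1 (operand is 0)
(~(a & ~a) | d) = max(1, 0.9) = 1
~d: Gödel ¬ of 0.9 = 0 (operand ≠ 0)
((~(a & ~a) | d) -> ~d): 1 > 0, so result = 0
~((~(a & ~a) | d) -> ~d): Gödel ¬ of 0 = 1 (operand is 0)
~d: Gödel ¬ of 0.9 = 0 (operand ≠ 0)
(~d | d) = max(0, 0.9) = 0.9
((~d | d) & a) = min(0.9, 0.5) = 0.5
~((~d | d) & a): Gödel ¬ of 0.5 = 0 (operand ≠ 0)
(a | ~((~d | d) & a)) = max(0.5, 0) = 0.5
((a | ~((~d | d) & a)) & d) = min(0.5, 0.9) = 0.5
(~((~(a & ~a) | d) -> ~d) | ((a | ~((~d | d) & a)) & d)) = max(1, 0.5) = 1
(b & d) = min(0.3, 0.9) = 0.3
((b & d) -> d): 0.3 ≤ 0.9, so result = 1
(((b & d) -> d) & d) = min(1, 0.9) = 0.9
((((b & d) -> d) & d) -> b): 0.9 > 0.3, so result = 0.3
((~((~(a & ~a) | d) -> ~d) | ((a | ~((~d | d) & a)) & d)) | ((((b & d) -> d) & d) -> b)) = max(1, 0.3) = 1
(b & d) = min(0.3, 0.9) = 0.3
(((~((~(a & ~a) | d) -> ~d) | ((a | ~((~d | d) & a)) & d)) | ((((b & d) -> d) & d) -> b)) -> (b & d)): 1 > 0.3, so result = 0.3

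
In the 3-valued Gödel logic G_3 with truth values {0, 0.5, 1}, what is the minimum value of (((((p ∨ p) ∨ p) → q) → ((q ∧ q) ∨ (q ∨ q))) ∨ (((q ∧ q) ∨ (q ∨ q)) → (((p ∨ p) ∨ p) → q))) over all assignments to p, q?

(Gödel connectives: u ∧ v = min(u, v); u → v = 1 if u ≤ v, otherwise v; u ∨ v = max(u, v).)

Every assignment gives 1. For instance at p = 0, q = 0:
  (p ∨ p) = max(0, 0) = 0
  ((p ∨ p) ∨ p) = max(0, 0) = 0
  (((p ∨ p) ∨ p) → q): 0 ≤ 0, so result = 1
  (q ∧ q) = min(0, 0) = 0
  (q ∨ q) = max(0, 0) = 0
  ((q ∧ q) ∨ (q ∨ q)) = max(0, 0) = 0
  ((((p ∨ p) ∨ p) → q) → ((q ∧ q) ∨ (q ∨ q))): 1 > 0, so result = 0
  (q ∧ q) = min(0, 0) = 0
  (q ∨ q) = max(0, 0) = 0
  ((q ∧ q) ∨ (q ∨ q)) = max(0, 0) = 0
  (p ∨ p) = max(0, 0) = 0
  ((p ∨ p) ∨ p) = max(0, 0) = 0
  (((p ∨ p) ∨ p) → q): 0 ≤ 0, so result = 1
  (((q ∧ q) ∨ (q ∨ q)) → (((p ∨ p) ∨ p) → q)): 0 ≤ 1, so result = 1
  (((((p ∨ p) ∨ p) → q) → ((q ∧ q) ∨ (q ∨ q))) ∨ (((q ∧ q) ∨ (q ∨ q)) → (((p ∨ p) ∨ p) → q))) = max(0, 1) = 1
All 9 assignments give value 1 — the formula is a G_3-tautology.

1.00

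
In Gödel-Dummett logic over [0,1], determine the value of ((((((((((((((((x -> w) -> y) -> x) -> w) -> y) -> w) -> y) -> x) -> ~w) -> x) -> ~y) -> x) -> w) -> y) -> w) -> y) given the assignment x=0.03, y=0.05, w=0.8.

(x -> w): 0.03 ≤ 0.8, so result = 1
((x -> w) -> y): 1 > 0.05, so result = 0.05
(((x -> w) -> y) -> x): 0.05 > 0.03, so result = 0.03
((((x -> w) -> y) -> x) -> w): 0.03 ≤ 0.8, so result = 1
(((((x -> w) -> y) -> x) -> w) -> y): 1 > 0.05, so result = 0.05
((((((x -> w) -> y) -> x) -> w) -> y) -> w): 0.05 ≤ 0.8, so result = 1
(((((((x -> w) -> y) -> x) -> w) -> y) -> w) -> y): 1 > 0.05, so result = 0.05
((((((((x -> w) -> y) -> x) -> w) -> y) -> w) -> y) -> x): 0.05 > 0.03, so result = 0.03
~w: Gödel ¬ of 0.8 = 0 (operand ≠ 0)
(((((((((x -> w) -> y) -> x) -> w) -> y) -> w) -> y) -> x) -> ~w): 0.03 > 0, so result = 0
((((((((((x -> w) -> y) -> x) -> w) -> y) -> w) -> y) -> x) -> ~w) -> x): 0 ≤ 0.03, so result = 1
~y: Gödel ¬ of 0.05 = 0 (operand ≠ 0)
(((((((((((x -> w) -> y) -> x) -> w) -> y) -> w) -> y) -> x) -> ~w) -> x) -> ~y): 1 > 0, so result = 0
((((((((((((x -> w) -> y) -> x) -> w) -> y) -> w) -> y) -> x) -> ~w) -> x) -> ~y) -> x): 0 ≤ 0.03, so result = 1
(((((((((((((x -> w) -> y) -> x) -> w) -> y) -> w) -> y) -> x) -> ~w) -> x) -> ~y) -> x) -> w): 1 > 0.8, so result = 0.8
((((((((((((((x -> w) -> y) -> x) -> w) -> y) -> w) -> y) -> x) -> ~w) -> x) -> ~y) -> x) -> w) -> y): 0.8 > 0.05, so result = 0.05
(((((((((((((((x -> w) -> y) -> x) -> w) -> y) -> w) -> y) -> x) -> ~w) -> x) -> ~y) -> x) -> w) -> y) -> w): 0.05 ≤ 0.8, so result = 1
((((((((((((((((x -> w) -> y) -> x) -> w) -> y) -> w) -> y) -> x) -> ~w) -> x) -> ~y) -> x) -> w) -> y) -> w) -> y): 1 > 0.05, so result = 0.05

0.05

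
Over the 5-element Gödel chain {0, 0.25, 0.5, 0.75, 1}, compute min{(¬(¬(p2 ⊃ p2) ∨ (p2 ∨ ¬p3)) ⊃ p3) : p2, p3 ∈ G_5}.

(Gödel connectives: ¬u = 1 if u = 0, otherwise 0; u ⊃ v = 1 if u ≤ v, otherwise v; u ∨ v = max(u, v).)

0.25

The minimum is attained at p2 = 0, p3 = 0.25:
  (p2 ⊃ p2): 0 ≤ 0, so result = 1
  ¬(p2 ⊃ p2): Gödel ¬ of 1 = 0 (operand ≠ 0)
  ¬p3: Gödel ¬ of 0.25 = 0 (operand ≠ 0)
  (p2 ∨ ¬p3) = max(0, 0) = 0
  (¬(p2 ⊃ p2) ∨ (p2 ∨ ¬p3)) = max(0, 0) = 0
  ¬(¬(p2 ⊃ p2) ∨ (p2 ∨ ¬p3)): Gödel ¬ of 0 = 1 (operand is 0)
  (¬(¬(p2 ⊃ p2) ∨ (p2 ∨ ¬p3)) ⊃ p3): 1 > 0.25, so result = 0.25
Checking all 25 assignments confirms none give a value below 0.25.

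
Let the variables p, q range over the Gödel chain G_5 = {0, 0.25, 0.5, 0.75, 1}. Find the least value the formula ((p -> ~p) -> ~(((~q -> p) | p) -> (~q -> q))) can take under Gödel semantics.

The minimum is attained at p = 0, q = 0:
  ~p: Gödel ¬ of 0 = 1 (operand is 0)
  (p -> ~p): 0 ≤ 1, so result = 1
  ~q: Gödel ¬ of 0 = 1 (operand is 0)
  (~q -> p): 1 > 0, so result = 0
  ((~q -> p) | p) = max(0, 0) = 0
  ~q: Gödel ¬ of 0 = 1 (operand is 0)
  (~q -> q): 1 > 0, so result = 0
  (((~q -> p) | p) -> (~q -> q)): 0 ≤ 0, so result = 1
  ~(((~q -> p) | p) -> (~q -> q)): Gödel ¬ of 1 = 0 (operand ≠ 0)
  ((p -> ~p) -> ~(((~q -> p) | p) -> (~q -> q))): 1 > 0, so result = 0
Checking all 25 assignments confirms none give a value below 0.00.

0.00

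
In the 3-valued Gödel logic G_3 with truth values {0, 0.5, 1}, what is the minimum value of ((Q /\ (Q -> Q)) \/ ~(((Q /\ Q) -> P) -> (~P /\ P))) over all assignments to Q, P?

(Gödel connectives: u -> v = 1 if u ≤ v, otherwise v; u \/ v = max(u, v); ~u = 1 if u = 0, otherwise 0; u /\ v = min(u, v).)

0.50

The minimum is attained at Q = 0.5, P = 0:
  (Q -> Q): 0.5 ≤ 0.5, so result = 1
  (Q /\ (Q -> Q)) = min(0.5, 1) = 0.5
  (Q /\ Q) = min(0.5, 0.5) = 0.5
  ((Q /\ Q) -> P): 0.5 > 0, so result = 0
  ~P: Gödel ¬ of 0 = 1 (operand is 0)
  (~P /\ P) = min(1, 0) = 0
  (((Q /\ Q) -> P) -> (~P /\ P)): 0 ≤ 0, so result = 1
  ~(((Q /\ Q) -> P) -> (~P /\ P)): Gödel ¬ of 1 = 0 (operand ≠ 0)
  ((Q /\ (Q -> Q)) \/ ~(((Q /\ Q) -> P) -> (~P /\ P))) = max(0.5, 0) = 0.5
Checking all 9 assignments confirms none give a value below 0.50.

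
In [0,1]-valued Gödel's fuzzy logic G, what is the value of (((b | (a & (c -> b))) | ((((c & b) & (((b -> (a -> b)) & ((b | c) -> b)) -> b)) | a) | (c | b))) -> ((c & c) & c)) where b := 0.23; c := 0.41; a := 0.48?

0.41

(c -> b): 0.41 > 0.23, so result = 0.23
(a & (c -> b)) = min(0.48, 0.23) = 0.23
(b | (a & (c -> b))) = max(0.23, 0.23) = 0.23
(c & b) = min(0.41, 0.23) = 0.23
(a -> b): 0.48 > 0.23, so result = 0.23
(b -> (a -> b)): 0.23 ≤ 0.23, so result = 1
(b | c) = max(0.23, 0.41) = 0.41
((b | c) -> b): 0.41 > 0.23, so result = 0.23
((b -> (a -> b)) & ((b | c) -> b)) = min(1, 0.23) = 0.23
(((b -> (a -> b)) & ((b | c) -> b)) -> b): 0.23 ≤ 0.23, so result = 1
((c & b) & (((b -> (a -> b)) & ((b | c) -> b)) -> b)) = min(0.23, 1) = 0.23
(((c & b) & (((b -> (a -> b)) & ((b | c) -> b)) -> b)) | a) = max(0.23, 0.48) = 0.48
(c | b) = max(0.41, 0.23) = 0.41
((((c & b) & (((b -> (a -> b)) & ((b | c) -> b)) -> b)) | a) | (c | b)) = max(0.48, 0.41) = 0.48
((b | (a & (c -> b))) | ((((c & b) & (((b -> (a -> b)) & ((b | c) -> b)) -> b)) | a) | (c | b))) = max(0.23, 0.48) = 0.48
(c & c) = min(0.41, 0.41) = 0.41
((c & c) & c) = min(0.41, 0.41) = 0.41
(((b | (a & (c -> b))) | ((((c & b) & (((b -> (a -> b)) & ((b | c) -> b)) -> b)) | a) | (c | b))) -> ((c & c) & c)): 0.48 > 0.41, so result = 0.41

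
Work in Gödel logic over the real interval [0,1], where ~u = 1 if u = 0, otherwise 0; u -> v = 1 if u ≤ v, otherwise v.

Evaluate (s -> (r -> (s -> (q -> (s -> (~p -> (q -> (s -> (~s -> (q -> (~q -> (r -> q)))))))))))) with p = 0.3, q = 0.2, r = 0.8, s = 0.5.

~p: Gödel ¬ of 0.3 = 0 (operand ≠ 0)
~s: Gödel ¬ of 0.5 = 0 (operand ≠ 0)
~q: Gödel ¬ of 0.2 = 0 (operand ≠ 0)
(r -> q): 0.8 > 0.2, so result = 0.2
(~q -> (r -> q)): 0 ≤ 0.2, so result = 1
(q -> (~q -> (r -> q))): 0.2 ≤ 1, so result = 1
(~s -> (q -> (~q -> (r -> q)))): 0 ≤ 1, so result = 1
(s -> (~s -> (q -> (~q -> (r -> q))))): 0.5 ≤ 1, so result = 1
(q -> (s -> (~s -> (q -> (~q -> (r -> q)))))): 0.2 ≤ 1, so result = 1
(~p -> (q -> (s -> (~s -> (q -> (~q -> (r -> q))))))): 0 ≤ 1, so result = 1
(s -> (~p -> (q -> (s -> (~s -> (q -> (~q -> (r -> q)))))))): 0.5 ≤ 1, so result = 1
(q -> (s -> (~p -> (q -> (s -> (~s -> (q -> (~q -> (r -> q))))))))): 0.2 ≤ 1, so result = 1
(s -> (q -> (s -> (~p -> (q -> (s -> (~s -> (q -> (~q -> (r -> q)))))))))): 0.5 ≤ 1, so result = 1
(r -> (s -> (q -> (s -> (~p -> (q -> (s -> (~s -> (q -> (~q -> (r -> q))))))))))): 0.8 ≤ 1, so result = 1
(s -> (r -> (s -> (q -> (s -> (~p -> (q -> (s -> (~s -> (q -> (~q -> (r -> q)))))))))))): 0.5 ≤ 1, so result = 1

1.00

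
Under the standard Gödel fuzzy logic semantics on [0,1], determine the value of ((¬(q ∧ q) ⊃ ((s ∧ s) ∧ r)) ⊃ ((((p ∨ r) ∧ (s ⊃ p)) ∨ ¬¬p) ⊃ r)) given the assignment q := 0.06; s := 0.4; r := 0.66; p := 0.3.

0.66

(q ∧ q) = min(0.06, 0.06) = 0.06
¬(q ∧ q): Gödel ¬ of 0.06 = 0 (operand ≠ 0)
(s ∧ s) = min(0.4, 0.4) = 0.4
((s ∧ s) ∧ r) = min(0.4, 0.66) = 0.4
(¬(q ∧ q) ⊃ ((s ∧ s) ∧ r)): 0 ≤ 0.4, so result = 1
(p ∨ r) = max(0.3, 0.66) = 0.66
(s ⊃ p): 0.4 > 0.3, so result = 0.3
((p ∨ r) ∧ (s ⊃ p)) = min(0.66, 0.3) = 0.3
¬p: Gödel ¬ of 0.3 = 0 (operand ≠ 0)
¬¬p: Gödel ¬ of 0 = 1 (operand is 0)
(((p ∨ r) ∧ (s ⊃ p)) ∨ ¬¬p) = max(0.3, 1) = 1
((((p ∨ r) ∧ (s ⊃ p)) ∨ ¬¬p) ⊃ r): 1 > 0.66, so result = 0.66
((¬(q ∧ q) ⊃ ((s ∧ s) ∧ r)) ⊃ ((((p ∨ r) ∧ (s ⊃ p)) ∨ ¬¬p) ⊃ r)): 1 > 0.66, so result = 0.66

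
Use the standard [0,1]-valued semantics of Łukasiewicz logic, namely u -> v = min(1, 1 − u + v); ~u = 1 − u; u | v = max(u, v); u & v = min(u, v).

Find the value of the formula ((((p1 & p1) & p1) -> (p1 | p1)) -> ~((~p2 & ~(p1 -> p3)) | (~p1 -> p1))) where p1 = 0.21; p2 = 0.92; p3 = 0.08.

(p1 & p1) = min(0.21, 0.21) = 0.21
((p1 & p1) & p1) = min(0.21, 0.21) = 0.21
(p1 | p1) = max(0.21, 0.21) = 0.21
(((p1 & p1) & p1) -> (p1 | p1)): min(1, 1 − 0.21 + 0.21) = 1
~p2: Łukasiewicz ¬ gives 1 − 0.92 = 0.08
(p1 -> p3): min(1, 1 − 0.21 + 0.08) = 0.87
~(p1 -> p3): Łukasiewicz ¬ gives 1 − 0.87 = 0.13
(~p2 & ~(p1 -> p3)) = min(0.08, 0.13) = 0.08
~p1: Łukasiewicz ¬ gives 1 − 0.21 = 0.79
(~p1 -> p1): min(1, 1 − 0.79 + 0.21) = 0.42
((~p2 & ~(p1 -> p3)) | (~p1 -> p1)) = max(0.08, 0.42) = 0.42
~((~p2 & ~(p1 -> p3)) | (~p1 -> p1)): Łukasiewicz ¬ gives 1 − 0.42 = 0.58
((((p1 & p1) & p1) -> (p1 | p1)) -> ~((~p2 & ~(p1 -> p3)) | (~p1 -> p1))): min(1, 1 − 1 + 0.58) = 0.58

0.58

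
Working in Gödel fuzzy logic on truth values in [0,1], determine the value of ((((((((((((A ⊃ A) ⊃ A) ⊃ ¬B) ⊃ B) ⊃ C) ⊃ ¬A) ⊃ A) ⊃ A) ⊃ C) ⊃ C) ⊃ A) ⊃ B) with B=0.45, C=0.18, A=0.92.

0.45

(A ⊃ A): 0.92 ≤ 0.92, so result = 1
((A ⊃ A) ⊃ A): 1 > 0.92, so result = 0.92
¬B: Gödel ¬ of 0.45 = 0 (operand ≠ 0)
(((A ⊃ A) ⊃ A) ⊃ ¬B): 0.92 > 0, so result = 0
((((A ⊃ A) ⊃ A) ⊃ ¬B) ⊃ B): 0 ≤ 0.45, so result = 1
(((((A ⊃ A) ⊃ A) ⊃ ¬B) ⊃ B) ⊃ C): 1 > 0.18, so result = 0.18
¬A: Gödel ¬ of 0.92 = 0 (operand ≠ 0)
((((((A ⊃ A) ⊃ A) ⊃ ¬B) ⊃ B) ⊃ C) ⊃ ¬A): 0.18 > 0, so result = 0
(((((((A ⊃ A) ⊃ A) ⊃ ¬B) ⊃ B) ⊃ C) ⊃ ¬A) ⊃ A): 0 ≤ 0.92, so result = 1
((((((((A ⊃ A) ⊃ A) ⊃ ¬B) ⊃ B) ⊃ C) ⊃ ¬A) ⊃ A) ⊃ A): 1 > 0.92, so result = 0.92
(((((((((A ⊃ A) ⊃ A) ⊃ ¬B) ⊃ B) ⊃ C) ⊃ ¬A) ⊃ A) ⊃ A) ⊃ C): 0.92 > 0.18, so result = 0.18
((((((((((A ⊃ A) ⊃ A) ⊃ ¬B) ⊃ B) ⊃ C) ⊃ ¬A) ⊃ A) ⊃ A) ⊃ C) ⊃ C): 0.18 ≤ 0.18, so result = 1
(((((((((((A ⊃ A) ⊃ A) ⊃ ¬B) ⊃ B) ⊃ C) ⊃ ¬A) ⊃ A) ⊃ A) ⊃ C) ⊃ C) ⊃ A): 1 > 0.92, so result = 0.92
((((((((((((A ⊃ A) ⊃ A) ⊃ ¬B) ⊃ B) ⊃ C) ⊃ ¬A) ⊃ A) ⊃ A) ⊃ C) ⊃ C) ⊃ A) ⊃ B): 0.92 > 0.45, so result = 0.45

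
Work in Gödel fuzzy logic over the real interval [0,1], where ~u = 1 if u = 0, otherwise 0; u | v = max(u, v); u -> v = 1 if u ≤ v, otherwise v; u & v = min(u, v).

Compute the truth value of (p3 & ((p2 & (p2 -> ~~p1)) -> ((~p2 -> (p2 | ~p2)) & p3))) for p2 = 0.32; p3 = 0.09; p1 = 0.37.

0.09

~p1: Gödel ¬ of 0.37 = 0 (operand ≠ 0)
~~p1: Gödel ¬ of 0 = 1 (operand is 0)
(p2 -> ~~p1): 0.32 ≤ 1, so result = 1
(p2 & (p2 -> ~~p1)) = min(0.32, 1) = 0.32
~p2: Gödel ¬ of 0.32 = 0 (operand ≠ 0)
~p2: Gödel ¬ of 0.32 = 0 (operand ≠ 0)
(p2 | ~p2) = max(0.32, 0) = 0.32
(~p2 -> (p2 | ~p2)): 0 ≤ 0.32, so result = 1
((~p2 -> (p2 | ~p2)) & p3) = min(1, 0.09) = 0.09
((p2 & (p2 -> ~~p1)) -> ((~p2 -> (p2 | ~p2)) & p3)): 0.32 > 0.09, so result = 0.09
(p3 & ((p2 & (p2 -> ~~p1)) -> ((~p2 -> (p2 | ~p2)) & p3))) = min(0.09, 0.09) = 0.09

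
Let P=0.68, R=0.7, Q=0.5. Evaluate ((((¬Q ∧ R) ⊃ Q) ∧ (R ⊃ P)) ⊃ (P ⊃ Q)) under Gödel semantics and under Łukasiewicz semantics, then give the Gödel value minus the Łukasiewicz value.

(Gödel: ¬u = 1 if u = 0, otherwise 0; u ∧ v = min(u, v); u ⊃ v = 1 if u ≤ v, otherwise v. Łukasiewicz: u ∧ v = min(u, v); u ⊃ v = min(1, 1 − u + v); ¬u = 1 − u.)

-0.34

Gödel evaluation:
  ¬Q: Gödel ¬ of 0.5 = 0 (operand ≠ 0)
  (¬Q ∧ R) = min(0, 0.7) = 0
  ((¬Q ∧ R) ⊃ Q): 0 ≤ 0.5, so result = 1
  (R ⊃ P): 0.7 > 0.68, so result = 0.68
  (((¬Q ∧ R) ⊃ Q) ∧ (R ⊃ P)) = min(1, 0.68) = 0.68
  (P ⊃ Q): 0.68 > 0.5, so result = 0.5
  ((((¬Q ∧ R) ⊃ Q) ∧ (R ⊃ P)) ⊃ (P ⊃ Q)): 0.68 > 0.5, so result = 0.5
  Gödel value = 0.5
Łukasiewicz evaluation:
  ¬Q: Łukasiewicz ¬ gives 1 − 0.5 = 0.5
  (¬Q ∧ R) = min(0.5, 0.7) = 0.5
  ((¬Q ∧ R) ⊃ Q): min(1, 1 − 0.5 + 0.5) = 1
  (R ⊃ P): min(1, 1 − 0.7 + 0.68) = 0.98
  (((¬Q ∧ R) ⊃ Q) ∧ (R ⊃ P)) = min(1, 0.98) = 0.98
  (P ⊃ Q): min(1, 1 − 0.68 + 0.5) = 0.82
  ((((¬Q ∧ R) ⊃ Q) ∧ (R ⊃ P)) ⊃ (P ⊃ Q)): min(1, 1 − 0.98 + 0.82) = 0.84
  Łukasiewicz value = 0.84
Difference: 0.5 − 0.84 = -0.34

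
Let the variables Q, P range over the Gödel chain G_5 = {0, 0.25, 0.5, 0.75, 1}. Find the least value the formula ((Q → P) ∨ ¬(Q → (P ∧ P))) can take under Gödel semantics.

The minimum is attained at Q = 0.5, P = 0.25:
  (Q → P): 0.5 > 0.25, so result = 0.25
  (P ∧ P) = min(0.25, 0.25) = 0.25
  (Q → (P ∧ P)): 0.5 > 0.25, so result = 0.25
  ¬(Q → (P ∧ P)): Gödel ¬ of 0.25 = 0 (operand ≠ 0)
  ((Q → P) ∨ ¬(Q → (P ∧ P))) = max(0.25, 0) = 0.25
Checking all 25 assignments confirms none give a value below 0.25.

0.25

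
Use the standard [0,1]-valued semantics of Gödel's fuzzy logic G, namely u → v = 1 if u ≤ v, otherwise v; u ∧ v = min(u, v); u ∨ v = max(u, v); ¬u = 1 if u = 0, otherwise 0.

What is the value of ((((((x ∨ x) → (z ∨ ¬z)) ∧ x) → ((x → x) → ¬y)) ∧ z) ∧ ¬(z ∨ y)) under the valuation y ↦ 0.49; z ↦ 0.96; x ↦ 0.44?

(x ∨ x) = max(0.44, 0.44) = 0.44
¬z: Gödel ¬ of 0.96 = 0 (operand ≠ 0)
(z ∨ ¬z) = max(0.96, 0) = 0.96
((x ∨ x) → (z ∨ ¬z)): 0.44 ≤ 0.96, so result = 1
(((x ∨ x) → (z ∨ ¬z)) ∧ x) = min(1, 0.44) = 0.44
(x → x): 0.44 ≤ 0.44, so result = 1
¬y: Gödel ¬ of 0.49 = 0 (operand ≠ 0)
((x → x) → ¬y): 1 > 0, so result = 0
((((x ∨ x) → (z ∨ ¬z)) ∧ x) → ((x → x) → ¬y)): 0.44 > 0, so result = 0
(((((x ∨ x) → (z ∨ ¬z)) ∧ x) → ((x → x) → ¬y)) ∧ z) = min(0, 0.96) = 0
(z ∨ y) = max(0.96, 0.49) = 0.96
¬(z ∨ y): Gödel ¬ of 0.96 = 0 (operand ≠ 0)
((((((x ∨ x) → (z ∨ ¬z)) ∧ x) → ((x → x) → ¬y)) ∧ z) ∧ ¬(z ∨ y)) = min(0, 0) = 0

0.00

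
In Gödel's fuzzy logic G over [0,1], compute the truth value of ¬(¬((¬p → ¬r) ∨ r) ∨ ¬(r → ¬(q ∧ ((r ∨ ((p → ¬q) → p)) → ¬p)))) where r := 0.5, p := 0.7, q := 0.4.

¬p: Gödel ¬ of 0.7 = 0 (operand ≠ 0)
¬r: Gödel ¬ of 0.5 = 0 (operand ≠ 0)
(¬p → ¬r): 0 ≤ 0, so result = 1
((¬p → ¬r) ∨ r) = max(1, 0.5) = 1
¬((¬p → ¬r) ∨ r): Gödel ¬ of 1 = 0 (operand ≠ 0)
¬q: Gödel ¬ of 0.4 = 0 (operand ≠ 0)
(p → ¬q): 0.7 > 0, so result = 0
((p → ¬q) → p): 0 ≤ 0.7, so result = 1
(r ∨ ((p → ¬q) → p)) = max(0.5, 1) = 1
¬p: Gödel ¬ of 0.7 = 0 (operand ≠ 0)
((r ∨ ((p → ¬q) → p)) → ¬p): 1 > 0, so result = 0
(q ∧ ((r ∨ ((p → ¬q) → p)) → ¬p)) = min(0.4, 0) = 0
¬(q ∧ ((r ∨ ((p → ¬q) → p)) → ¬p)): Gödel ¬ of 0 = 1 (operand is 0)
(r → ¬(q ∧ ((r ∨ ((p → ¬q) → p)) → ¬p))): 0.5 ≤ 1, so result = 1
¬(r → ¬(q ∧ ((r ∨ ((p → ¬q) → p)) → ¬p))): Gödel ¬ of 1 = 0 (operand ≠ 0)
(¬((¬p → ¬r) ∨ r) ∨ ¬(r → ¬(q ∧ ((r ∨ ((p → ¬q) → p)) → ¬p)))) = max(0, 0) = 0
¬(¬((¬p → ¬r) ∨ r) ∨ ¬(r → ¬(q ∧ ((r ∨ ((p → ¬q) → p)) → ¬p)))): Gödel ¬ of 0 = 1 (operand is 0)

1.00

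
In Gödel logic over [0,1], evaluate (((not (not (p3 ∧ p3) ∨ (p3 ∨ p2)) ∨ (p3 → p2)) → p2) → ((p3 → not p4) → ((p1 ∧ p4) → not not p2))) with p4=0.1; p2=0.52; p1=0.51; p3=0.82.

(p3 ∧ p3) = min(0.82, 0.82) = 0.82
not (p3 ∧ p3): Gödel ¬ of 0.82 = 0 (operand ≠ 0)
(p3 ∨ p2) = max(0.82, 0.52) = 0.82
(not (p3 ∧ p3) ∨ (p3 ∨ p2)) = max(0, 0.82) = 0.82
not (not (p3 ∧ p3) ∨ (p3 ∨ p2)): Gödel ¬ of 0.82 = 0 (operand ≠ 0)
(p3 → p2): 0.82 > 0.52, so result = 0.52
(not (not (p3 ∧ p3) ∨ (p3 ∨ p2)) ∨ (p3 → p2)) = max(0, 0.52) = 0.52
((not (not (p3 ∧ p3) ∨ (p3 ∨ p2)) ∨ (p3 → p2)) → p2): 0.52 ≤ 0.52, so result = 1
not p4: Gödel ¬ of 0.1 = 0 (operand ≠ 0)
(p3 → not p4): 0.82 > 0, so result = 0
(p1 ∧ p4) = min(0.51, 0.1) = 0.1
not p2: Gödel ¬ of 0.52 = 0 (operand ≠ 0)
not not p2: Gödel ¬ of 0 = 1 (operand is 0)
((p1 ∧ p4) → not not p2): 0.1 ≤ 1, so result = 1
((p3 → not p4) → ((p1 ∧ p4) → not not p2)): 0 ≤ 1, so result = 1
(((not (not (p3 ∧ p3) ∨ (p3 ∨ p2)) ∨ (p3 → p2)) → p2) → ((p3 → not p4) → ((p1 ∧ p4) → not not p2))): 1 ≤ 1, so result = 1

1.00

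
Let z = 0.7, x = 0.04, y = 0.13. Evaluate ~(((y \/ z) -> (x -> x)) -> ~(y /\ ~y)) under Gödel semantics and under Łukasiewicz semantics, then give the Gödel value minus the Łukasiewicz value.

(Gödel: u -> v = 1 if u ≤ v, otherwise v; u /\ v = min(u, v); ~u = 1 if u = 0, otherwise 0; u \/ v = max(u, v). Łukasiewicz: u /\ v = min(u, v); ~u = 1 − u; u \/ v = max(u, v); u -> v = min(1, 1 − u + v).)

-0.13

Gödel evaluation:
  (y \/ z) = max(0.13, 0.7) = 0.7
  (x -> x): 0.04 ≤ 0.04, so result = 1
  ((y \/ z) -> (x -> x)): 0.7 ≤ 1, so result = 1
  ~y: Gödel ¬ of 0.13 = 0 (operand ≠ 0)
  (y /\ ~y) = min(0.13, 0) = 0
  ~(y /\ ~y): Gödel ¬ of 0 = 1 (operand is 0)
  (((y \/ z) -> (x -> x)) -> ~(y /\ ~y)): 1 ≤ 1, so result = 1
  ~(((y \/ z) -> (x -> x)) -> ~(y /\ ~y)): Gödel ¬ of 1 = 0 (operand ≠ 0)
  Gödel value = 0
Łukasiewicz evaluation:
  (y \/ z) = max(0.13, 0.7) = 0.7
  (x -> x): min(1, 1 − 0.04 + 0.04) = 1
  ((y \/ z) -> (x -> x)): min(1, 1 − 0.7 + 1) = 1
  ~y: Łukasiewicz ¬ gives 1 − 0.13 = 0.87
  (y /\ ~y) = min(0.13, 0.87) = 0.13
  ~(y /\ ~y): Łukasiewicz ¬ gives 1 − 0.13 = 0.87
  (((y \/ z) -> (x -> x)) -> ~(y /\ ~y)): min(1, 1 − 1 + 0.87) = 0.87
  ~(((y \/ z) -> (x -> x)) -> ~(y /\ ~y)): Łukasiewicz ¬ gives 1 − 0.87 = 0.13
  Łukasiewicz value = 0.13
Difference: 0 − 0.13 = -0.13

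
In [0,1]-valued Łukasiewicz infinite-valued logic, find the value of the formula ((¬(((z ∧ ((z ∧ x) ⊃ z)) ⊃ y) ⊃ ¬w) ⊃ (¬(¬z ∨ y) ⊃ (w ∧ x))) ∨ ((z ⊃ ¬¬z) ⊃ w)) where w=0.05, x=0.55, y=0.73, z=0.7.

(z ∧ x) = min(0.7, 0.55) = 0.55
((z ∧ x) ⊃ z): min(1, 1 − 0.55 + 0.7) = 1
(z ∧ ((z ∧ x) ⊃ z)) = min(0.7, 1) = 0.7
((z ∧ ((z ∧ x) ⊃ z)) ⊃ y): min(1, 1 − 0.7 + 0.73) = 1
¬w: Łukasiewicz ¬ gives 1 − 0.05 = 0.95
(((z ∧ ((z ∧ x) ⊃ z)) ⊃ y) ⊃ ¬w): min(1, 1 − 1 + 0.95) = 0.95
¬(((z ∧ ((z ∧ x) ⊃ z)) ⊃ y) ⊃ ¬w): Łukasiewicz ¬ gives 1 − 0.95 = 0.05
¬z: Łukasiewicz ¬ gives 1 − 0.7 = 0.3
(¬z ∨ y) = max(0.3, 0.73) = 0.73
¬(¬z ∨ y): Łukasiewicz ¬ gives 1 − 0.73 = 0.27
(w ∧ x) = min(0.05, 0.55) = 0.05
(¬(¬z ∨ y) ⊃ (w ∧ x)): min(1, 1 − 0.27 + 0.05) = 0.78
(¬(((z ∧ ((z ∧ x) ⊃ z)) ⊃ y) ⊃ ¬w) ⊃ (¬(¬z ∨ y) ⊃ (w ∧ x))): min(1, 1 − 0.05 + 0.78) = 1
¬z: Łukasiewicz ¬ gives 1 − 0.7 = 0.3
¬¬z: Łukasiewicz ¬ gives 1 − 0.3 = 0.7
(z ⊃ ¬¬z): min(1, 1 − 0.7 + 0.7) = 1
((z ⊃ ¬¬z) ⊃ w): min(1, 1 − 1 + 0.05) = 0.05
((¬(((z ∧ ((z ∧ x) ⊃ z)) ⊃ y) ⊃ ¬w) ⊃ (¬(¬z ∨ y) ⊃ (w ∧ x))) ∨ ((z ⊃ ¬¬z) ⊃ w)) = max(1, 0.05) = 1

1.00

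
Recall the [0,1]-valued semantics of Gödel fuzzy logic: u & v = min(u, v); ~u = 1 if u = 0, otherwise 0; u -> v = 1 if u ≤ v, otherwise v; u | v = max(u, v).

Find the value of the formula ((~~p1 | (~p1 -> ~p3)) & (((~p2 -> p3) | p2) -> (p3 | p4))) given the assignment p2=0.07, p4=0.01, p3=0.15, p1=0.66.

~p1: Gödel ¬ of 0.66 = 0 (operand ≠ 0)
~~p1: Gödel ¬ of 0 = 1 (operand is 0)
~p1: Gödel ¬ of 0.66 = 0 (operand ≠ 0)
~p3: Gödel ¬ of 0.15 = 0 (operand ≠ 0)
(~p1 -> ~p3): 0 ≤ 0, so result = 1
(~~p1 | (~p1 -> ~p3)) = max(1, 1) = 1
~p2: Gödel ¬ of 0.07 = 0 (operand ≠ 0)
(~p2 -> p3): 0 ≤ 0.15, so result = 1
((~p2 -> p3) | p2) = max(1, 0.07) = 1
(p3 | p4) = max(0.15, 0.01) = 0.15
(((~p2 -> p3) | p2) -> (p3 | p4)): 1 > 0.15, so result = 0.15
((~~p1 | (~p1 -> ~p3)) & (((~p2 -> p3) | p2) -> (p3 | p4))) = min(1, 0.15) = 0.15

0.15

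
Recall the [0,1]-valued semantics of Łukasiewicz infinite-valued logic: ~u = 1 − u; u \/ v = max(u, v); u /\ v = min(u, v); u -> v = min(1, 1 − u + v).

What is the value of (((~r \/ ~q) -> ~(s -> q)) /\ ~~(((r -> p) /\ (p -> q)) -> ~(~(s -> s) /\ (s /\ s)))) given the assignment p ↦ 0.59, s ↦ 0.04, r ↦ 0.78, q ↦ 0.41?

~r: Łukasiewicz ¬ gives 1 − 0.78 = 0.22
~q: Łukasiewicz ¬ gives 1 − 0.41 = 0.59
(~r \/ ~q) = max(0.22, 0.59) = 0.59
(s -> q): min(1, 1 − 0.04 + 0.41) = 1
~(s -> q): Łukasiewicz ¬ gives 1 − 1 = 0
((~r \/ ~q) -> ~(s -> q)): min(1, 1 − 0.59 + 0) = 0.41
(r -> p): min(1, 1 − 0.78 + 0.59) = 0.81
(p -> q): min(1, 1 − 0.59 + 0.41) = 0.82
((r -> p) /\ (p -> q)) = min(0.81, 0.82) = 0.81
(s -> s): min(1, 1 − 0.04 + 0.04) = 1
~(s -> s): Łukasiewicz ¬ gives 1 − 1 = 0
(s /\ s) = min(0.04, 0.04) = 0.04
(~(s -> s) /\ (s /\ s)) = min(0, 0.04) = 0
~(~(s -> s) /\ (s /\ s)): Łukasiewicz ¬ gives 1 − 0 = 1
(((r -> p) /\ (p -> q)) -> ~(~(s -> s) /\ (s /\ s))): min(1, 1 − 0.81 + 1) = 1
~(((r -> p) /\ (p -> q)) -> ~(~(s -> s) /\ (s /\ s))): Łukasiewicz ¬ gives 1 − 1 = 0
~~(((r -> p) /\ (p -> q)) -> ~(~(s -> s) /\ (s /\ s))): Łukasiewicz ¬ gives 1 − 0 = 1
(((~r \/ ~q) -> ~(s -> q)) /\ ~~(((r -> p) /\ (p -> q)) -> ~(~(s -> s) /\ (s /\ s)))) = min(0.41, 1) = 0.41

0.41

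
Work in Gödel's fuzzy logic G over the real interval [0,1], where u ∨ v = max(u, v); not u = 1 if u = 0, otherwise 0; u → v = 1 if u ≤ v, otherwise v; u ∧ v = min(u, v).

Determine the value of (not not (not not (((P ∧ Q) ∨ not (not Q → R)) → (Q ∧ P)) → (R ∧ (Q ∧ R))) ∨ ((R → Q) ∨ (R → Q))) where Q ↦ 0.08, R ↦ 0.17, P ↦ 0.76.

(P ∧ Q) = min(0.76, 0.08) = 0.08
not Q: Gödel ¬ of 0.08 = 0 (operand ≠ 0)
(not Q → R): 0 ≤ 0.17, so result = 1
not (not Q → R): Gödel ¬ of 1 = 0 (operand ≠ 0)
((P ∧ Q) ∨ not (not Q → R)) = max(0.08, 0) = 0.08
(Q ∧ P) = min(0.08, 0.76) = 0.08
(((P ∧ Q) ∨ not (not Q → R)) → (Q ∧ P)): 0.08 ≤ 0.08, so result = 1
not (((P ∧ Q) ∨ not (not Q → R)) → (Q ∧ P)): Gödel ¬ of 1 = 0 (operand ≠ 0)
not not (((P ∧ Q) ∨ not (not Q → R)) → (Q ∧ P)): Gödel ¬ of 0 = 1 (operand is 0)
(Q ∧ R) = min(0.08, 0.17) = 0.08
(R ∧ (Q ∧ R)) = min(0.17, 0.08) = 0.08
(not not (((P ∧ Q) ∨ not (not Q → R)) → (Q ∧ P)) → (R ∧ (Q ∧ R))): 1 > 0.08, so result = 0.08
not (not not (((P ∧ Q) ∨ not (not Q → R)) → (Q ∧ P)) → (R ∧ (Q ∧ R))): Gödel ¬ of 0.08 = 0 (operand ≠ 0)
not not (not not (((P ∧ Q) ∨ not (not Q → R)) → (Q ∧ P)) → (R ∧ (Q ∧ R))): Gödel ¬ of 0 = 1 (operand is 0)
(R → Q): 0.17 > 0.08, so result = 0.08
(R → Q): 0.17 > 0.08, so result = 0.08
((R → Q) ∨ (R → Q)) = max(0.08, 0.08) = 0.08
(not not (not not (((P ∧ Q) ∨ not (not Q → R)) → (Q ∧ P)) → (R ∧ (Q ∧ R))) ∨ ((R → Q) ∨ (R → Q))) = max(1, 0.08) = 1

1.00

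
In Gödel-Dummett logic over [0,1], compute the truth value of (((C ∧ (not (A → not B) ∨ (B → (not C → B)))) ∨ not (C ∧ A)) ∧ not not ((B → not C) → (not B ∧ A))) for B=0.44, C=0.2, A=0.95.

not B: Gödel ¬ of 0.44 = 0 (operand ≠ 0)
(A → not B): 0.95 > 0, so result = 0
not (A → not B): Gödel ¬ of 0 = 1 (operand is 0)
not C: Gödel ¬ of 0.2 = 0 (operand ≠ 0)
(not C → B): 0 ≤ 0.44, so result = 1
(B → (not C → B)): 0.44 ≤ 1, so result = 1
(not (A → not B) ∨ (B → (not C → B))) = max(1, 1) = 1
(C ∧ (not (A → not B) ∨ (B → (not C → B)))) = min(0.2, 1) = 0.2
(C ∧ A) = min(0.2, 0.95) = 0.2
not (C ∧ A): Gödel ¬ of 0.2 = 0 (operand ≠ 0)
((C ∧ (not (A → not B) ∨ (B → (not C → B)))) ∨ not (C ∧ A)) = max(0.2, 0) = 0.2
not C: Gödel ¬ of 0.2 = 0 (operand ≠ 0)
(B → not C): 0.44 > 0, so result = 0
not B: Gödel ¬ of 0.44 = 0 (operand ≠ 0)
(not B ∧ A) = min(0, 0.95) = 0
((B → not C) → (not B ∧ A)): 0 ≤ 0, so result = 1
not ((B → not C) → (not B ∧ A)): Gödel ¬ of 1 = 0 (operand ≠ 0)
not not ((B → not C) → (not B ∧ A)): Gödel ¬ of 0 = 1 (operand is 0)
(((C ∧ (not (A → not B) ∨ (B → (not C → B)))) ∨ not (C ∧ A)) ∧ not not ((B → not C) → (not B ∧ A))) = min(0.2, 1) = 0.2

0.20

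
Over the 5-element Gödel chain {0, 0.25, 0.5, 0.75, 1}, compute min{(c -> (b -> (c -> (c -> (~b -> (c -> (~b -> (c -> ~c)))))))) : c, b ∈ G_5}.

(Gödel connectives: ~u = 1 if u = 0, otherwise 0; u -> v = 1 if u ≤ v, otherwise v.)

Every assignment gives 1. For instance at c = 0, b = 0:
  ~b: Gödel ¬ of 0 = 1 (operand is 0)
  ~b: Gödel ¬ of 0 = 1 (operand is 0)
  ~c: Gödel ¬ of 0 = 1 (operand is 0)
  (c -> ~c): 0 ≤ 1, so result = 1
  (~b -> (c -> ~c)): 1 ≤ 1, so result = 1
  (c -> (~b -> (c -> ~c))): 0 ≤ 1, so result = 1
  (~b -> (c -> (~b -> (c -> ~c)))): 1 ≤ 1, so result = 1
  (c -> (~b -> (c -> (~b -> (c -> ~c))))): 0 ≤ 1, so result = 1
  (c -> (c -> (~b -> (c -> (~b -> (c -> ~c)))))): 0 ≤ 1, so result = 1
  (b -> (c -> (c -> (~b -> (c -> (~b -> (c -> ~c))))))): 0 ≤ 1, so result = 1
  (c -> (b -> (c -> (c -> (~b -> (c -> (~b -> (c -> ~c)))))))): 0 ≤ 1, so result = 1
All 25 assignments give value 1 — the formula is a G_5-tautology.

1.00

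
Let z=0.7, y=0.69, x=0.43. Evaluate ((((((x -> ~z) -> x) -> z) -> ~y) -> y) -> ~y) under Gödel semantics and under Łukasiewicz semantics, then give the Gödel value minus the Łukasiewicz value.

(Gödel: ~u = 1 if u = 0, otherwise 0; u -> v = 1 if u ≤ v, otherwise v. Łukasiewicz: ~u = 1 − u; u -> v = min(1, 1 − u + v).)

-0.31

Gödel evaluation:
  ~z: Gödel ¬ of 0.7 = 0 (operand ≠ 0)
  (x -> ~z): 0.43 > 0, so result = 0
  ((x -> ~z) -> x): 0 ≤ 0.43, so result = 1
  (((x -> ~z) -> x) -> z): 1 > 0.7, so result = 0.7
  ~y: Gödel ¬ of 0.69 = 0 (operand ≠ 0)
  ((((x -> ~z) -> x) -> z) -> ~y): 0.7 > 0, so result = 0
  (((((x -> ~z) -> x) -> z) -> ~y) -> y): 0 ≤ 0.69, so result = 1
  ~y: Gödel ¬ of 0.69 = 0 (operand ≠ 0)
  ((((((x -> ~z) -> x) -> z) -> ~y) -> y) -> ~y): 1 > 0, so result = 0
  Gödel value = 0
Łukasiewicz evaluation:
  ~z: Łukasiewicz ¬ gives 1 − 0.7 = 0.3
  (x -> ~z): min(1, 1 − 0.43 + 0.3) = 0.87
  ((x -> ~z) -> x): min(1, 1 − 0.87 + 0.43) = 0.56
  (((x -> ~z) -> x) -> z): min(1, 1 − 0.56 + 0.7) = 1
  ~y: Łukasiewicz ¬ gives 1 − 0.69 = 0.31
  ((((x -> ~z) -> x) -> z) -> ~y): min(1, 1 − 1 + 0.31) = 0.31
  (((((x -> ~z) -> x) -> z) -> ~y) -> y): min(1, 1 − 0.31 + 0.69) = 1
  ~y: Łukasiewicz ¬ gives 1 − 0.69 = 0.31
  ((((((x -> ~z) -> x) -> z) -> ~y) -> y) -> ~y): min(1, 1 − 1 + 0.31) = 0.31
  Łukasiewicz value = 0.31
Difference: 0 − 0.31 = -0.31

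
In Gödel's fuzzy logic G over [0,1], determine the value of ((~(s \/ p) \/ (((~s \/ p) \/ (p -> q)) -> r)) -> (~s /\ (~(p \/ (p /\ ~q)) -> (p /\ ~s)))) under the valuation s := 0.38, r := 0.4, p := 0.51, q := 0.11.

(s \/ p) = max(0.38, 0.51) = 0.51
~(s \/ p): Gödel ¬ of 0.51 = 0 (operand ≠ 0)
~s: Gödel ¬ of 0.38 = 0 (operand ≠ 0)
(~s \/ p) = max(0, 0.51) = 0.51
(p -> q): 0.51 > 0.11, so result = 0.11
((~s \/ p) \/ (p -> q)) = max(0.51, 0.11) = 0.51
(((~s \/ p) \/ (p -> q)) -> r): 0.51 > 0.4, so result = 0.4
(~(s \/ p) \/ (((~s \/ p) \/ (p -> q)) -> r)) = max(0, 0.4) = 0.4
~s: Gödel ¬ of 0.38 = 0 (operand ≠ 0)
~q: Gödel ¬ of 0.11 = 0 (operand ≠ 0)
(p /\ ~q) = min(0.51, 0) = 0
(p \/ (p /\ ~q)) = max(0.51, 0) = 0.51
~(p \/ (p /\ ~q)): Gödel ¬ of 0.51 = 0 (operand ≠ 0)
~s: Gödel ¬ of 0.38 = 0 (operand ≠ 0)
(p /\ ~s) = min(0.51, 0) = 0
(~(p \/ (p /\ ~q)) -> (p /\ ~s)): 0 ≤ 0, so result = 1
(~s /\ (~(p \/ (p /\ ~q)) -> (p /\ ~s))) = min(0, 1) = 0
((~(s \/ p) \/ (((~s \/ p) \/ (p -> q)) -> r)) -> (~s /\ (~(p \/ (p /\ ~q)) -> (p /\ ~s)))): 0.4 > 0, so result = 0

0.00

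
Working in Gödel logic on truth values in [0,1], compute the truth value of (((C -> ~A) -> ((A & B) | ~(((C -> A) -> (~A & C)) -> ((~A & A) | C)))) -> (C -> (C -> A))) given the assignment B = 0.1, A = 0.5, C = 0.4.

~A: Gödel ¬ of 0.5 = 0 (operand ≠ 0)
(C -> ~A): 0.4 > 0, so result = 0
(A & B) = min(0.5, 0.1) = 0.1
(C -> A): 0.4 ≤ 0.5, so result = 1
~A: Gödel ¬ of 0.5 = 0 (operand ≠ 0)
(~A & C) = min(0, 0.4) = 0
((C -> A) -> (~A & C)): 1 > 0, so result = 0
~A: Gödel ¬ of 0.5 = 0 (operand ≠ 0)
(~A & A) = min(0, 0.5) = 0
((~A & A) | C) = max(0, 0.4) = 0.4
(((C -> A) -> (~A & C)) -> ((~A & A) | C)): 0 ≤ 0.4, so result = 1
~(((C -> A) -> (~A & C)) -> ((~A & A) | C)): Gödel ¬ of 1 = 0 (operand ≠ 0)
((A & B) | ~(((C -> A) -> (~A & C)) -> ((~A & A) | C))) = max(0.1, 0) = 0.1
((C -> ~A) -> ((A & B) | ~(((C -> A) -> (~A & C)) -> ((~A & A) | C)))): 0 ≤ 0.1, so result = 1
(C -> A): 0.4 ≤ 0.5, so result = 1
(C -> (C -> A)): 0.4 ≤ 1, so result = 1
(((C -> ~A) -> ((A & B) | ~(((C -> A) -> (~A & C)) -> ((~A & A) | C)))) -> (C -> (C -> A))): 1 ≤ 1, so result = 1

1.00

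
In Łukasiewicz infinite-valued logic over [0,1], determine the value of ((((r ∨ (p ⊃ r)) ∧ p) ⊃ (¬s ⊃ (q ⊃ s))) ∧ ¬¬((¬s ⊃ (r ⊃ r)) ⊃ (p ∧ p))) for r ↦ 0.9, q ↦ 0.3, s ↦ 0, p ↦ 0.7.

0.70

(p ⊃ r): min(1, 1 − 0.7 + 0.9) = 1
(r ∨ (p ⊃ r)) = max(0.9, 1) = 1
((r ∨ (p ⊃ r)) ∧ p) = min(1, 0.7) = 0.7
¬s: Łukasiewicz ¬ gives 1 − 0 = 1
(q ⊃ s): min(1, 1 − 0.3 + 0) = 0.7
(¬s ⊃ (q ⊃ s)): min(1, 1 − 1 + 0.7) = 0.7
(((r ∨ (p ⊃ r)) ∧ p) ⊃ (¬s ⊃ (q ⊃ s))): min(1, 1 − 0.7 + 0.7) = 1
¬s: Łukasiewicz ¬ gives 1 − 0 = 1
(r ⊃ r): min(1, 1 − 0.9 + 0.9) = 1
(¬s ⊃ (r ⊃ r)): min(1, 1 − 1 + 1) = 1
(p ∧ p) = min(0.7, 0.7) = 0.7
((¬s ⊃ (r ⊃ r)) ⊃ (p ∧ p)): min(1, 1 − 1 + 0.7) = 0.7
¬((¬s ⊃ (r ⊃ r)) ⊃ (p ∧ p)): Łukasiewicz ¬ gives 1 − 0.7 = 0.3
¬¬((¬s ⊃ (r ⊃ r)) ⊃ (p ∧ p)): Łukasiewicz ¬ gives 1 − 0.3 = 0.7
((((r ∨ (p ⊃ r)) ∧ p) ⊃ (¬s ⊃ (q ⊃ s))) ∧ ¬¬((¬s ⊃ (r ⊃ r)) ⊃ (p ∧ p))) = min(1, 0.7) = 0.7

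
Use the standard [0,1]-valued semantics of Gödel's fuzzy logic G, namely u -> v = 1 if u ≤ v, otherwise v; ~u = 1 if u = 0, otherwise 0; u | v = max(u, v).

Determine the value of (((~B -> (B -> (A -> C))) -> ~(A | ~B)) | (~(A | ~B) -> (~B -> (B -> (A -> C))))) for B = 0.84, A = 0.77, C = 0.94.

~B: Gödel ¬ of 0.84 = 0 (operand ≠ 0)
(A -> C): 0.77 ≤ 0.94, so result = 1
(B -> (A -> C)): 0.84 ≤ 1, so result = 1
(~B -> (B -> (A -> C))): 0 ≤ 1, so result = 1
~B: Gödel ¬ of 0.84 = 0 (operand ≠ 0)
(A | ~B) = max(0.77, 0) = 0.77
~(A | ~B): Gödel ¬ of 0.77 = 0 (operand ≠ 0)
((~B -> (B -> (A -> C))) -> ~(A | ~B)): 1 > 0, so result = 0
~B: Gödel ¬ of 0.84 = 0 (operand ≠ 0)
(A | ~B) = max(0.77, 0) = 0.77
~(A | ~B): Gödel ¬ of 0.77 = 0 (operand ≠ 0)
~B: Gödel ¬ of 0.84 = 0 (operand ≠ 0)
(A -> C): 0.77 ≤ 0.94, so result = 1
(B -> (A -> C)): 0.84 ≤ 1, so result = 1
(~B -> (B -> (A -> C))): 0 ≤ 1, so result = 1
(~(A | ~B) -> (~B -> (B -> (A -> C)))): 0 ≤ 1, so result = 1
(((~B -> (B -> (A -> C))) -> ~(A | ~B)) | (~(A | ~B) -> (~B -> (B -> (A -> C))))) = max(0, 1) = 1

1.00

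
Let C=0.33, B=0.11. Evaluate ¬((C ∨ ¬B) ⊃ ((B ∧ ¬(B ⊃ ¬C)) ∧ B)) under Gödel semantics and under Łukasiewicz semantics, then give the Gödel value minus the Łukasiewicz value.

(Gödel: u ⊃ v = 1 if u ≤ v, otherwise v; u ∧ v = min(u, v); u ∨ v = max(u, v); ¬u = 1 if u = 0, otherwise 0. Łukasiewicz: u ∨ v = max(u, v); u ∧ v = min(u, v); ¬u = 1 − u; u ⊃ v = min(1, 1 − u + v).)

Gödel evaluation:
  ¬B: Gödel ¬ of 0.11 = 0 (operand ≠ 0)
  (C ∨ ¬B) = max(0.33, 0) = 0.33
  ¬C: Gödel ¬ of 0.33 = 0 (operand ≠ 0)
  (B ⊃ ¬C): 0.11 > 0, so result = 0
  ¬(B ⊃ ¬C): Gödel ¬ of 0 = 1 (operand is 0)
  (B ∧ ¬(B ⊃ ¬C)) = min(0.11, 1) = 0.11
  ((B ∧ ¬(B ⊃ ¬C)) ∧ B) = min(0.11, 0.11) = 0.11
  ((C ∨ ¬B) ⊃ ((B ∧ ¬(B ⊃ ¬C)) ∧ B)): 0.33 > 0.11, so result = 0.11
  ¬((C ∨ ¬B) ⊃ ((B ∧ ¬(B ⊃ ¬C)) ∧ B)): Gödel ¬ of 0.11 = 0 (operand ≠ 0)
  Gödel value = 0
Łukasiewicz evaluation:
  ¬B: Łukasiewicz ¬ gives 1 − 0.11 = 0.89
  (C ∨ ¬B) = max(0.33, 0.89) = 0.89
  ¬C: Łukasiewicz ¬ gives 1 − 0.33 = 0.67
  (B ⊃ ¬C): min(1, 1 − 0.11 + 0.67) = 1
  ¬(B ⊃ ¬C): Łukasiewicz ¬ gives 1 − 1 = 0
  (B ∧ ¬(B ⊃ ¬C)) = min(0.11, 0) = 0
  ((B ∧ ¬(B ⊃ ¬C)) ∧ B) = min(0, 0.11) = 0
  ((C ∨ ¬B) ⊃ ((B ∧ ¬(B ⊃ ¬C)) ∧ B)): min(1, 1 − 0.89 + 0) = 0.11
  ¬((C ∨ ¬B) ⊃ ((B ∧ ¬(B ⊃ ¬C)) ∧ B)): Łukasiewicz ¬ gives 1 − 0.11 = 0.89
  Łukasiewicz value = 0.89
Difference: 0 − 0.89 = -0.89

-0.89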